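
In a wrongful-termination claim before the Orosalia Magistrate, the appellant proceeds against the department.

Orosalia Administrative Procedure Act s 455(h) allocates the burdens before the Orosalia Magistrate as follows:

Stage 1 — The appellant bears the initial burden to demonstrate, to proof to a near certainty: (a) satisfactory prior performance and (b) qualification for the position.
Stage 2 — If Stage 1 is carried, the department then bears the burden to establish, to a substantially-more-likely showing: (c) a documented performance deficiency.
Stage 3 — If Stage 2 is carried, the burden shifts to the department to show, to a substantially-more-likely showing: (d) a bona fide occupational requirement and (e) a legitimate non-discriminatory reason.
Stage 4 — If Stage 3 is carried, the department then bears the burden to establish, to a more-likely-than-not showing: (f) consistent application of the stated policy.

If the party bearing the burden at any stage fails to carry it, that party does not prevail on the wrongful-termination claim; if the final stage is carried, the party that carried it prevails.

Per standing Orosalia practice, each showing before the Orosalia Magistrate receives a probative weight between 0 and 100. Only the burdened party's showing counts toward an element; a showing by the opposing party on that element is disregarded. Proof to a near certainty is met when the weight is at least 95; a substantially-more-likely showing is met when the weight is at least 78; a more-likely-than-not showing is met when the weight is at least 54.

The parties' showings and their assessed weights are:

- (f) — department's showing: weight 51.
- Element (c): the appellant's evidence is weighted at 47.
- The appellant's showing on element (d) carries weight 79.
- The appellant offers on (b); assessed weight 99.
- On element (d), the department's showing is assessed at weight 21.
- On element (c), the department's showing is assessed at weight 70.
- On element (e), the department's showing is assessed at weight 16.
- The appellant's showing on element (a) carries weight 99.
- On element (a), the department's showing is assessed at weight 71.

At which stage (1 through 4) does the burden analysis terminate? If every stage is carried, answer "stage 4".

stage 2

Stage 1 (appellant, proof to a near certainty, weight is at least 95): (a) 99 (department's 71 disregarded) ≥ 95 — meets; (b) 99 ≥ 95 — meets.
  The appellant carries Stage 1; the department now bears the burden.
Stage 2 (department, a substantially-more-likely showing, weight is at least 78): (c) 70 (appellant's 47 disregarded) < 78 — fails.
  The department does not carry Stage 2.
The analysis ends at Stage 2; the appellant prevails.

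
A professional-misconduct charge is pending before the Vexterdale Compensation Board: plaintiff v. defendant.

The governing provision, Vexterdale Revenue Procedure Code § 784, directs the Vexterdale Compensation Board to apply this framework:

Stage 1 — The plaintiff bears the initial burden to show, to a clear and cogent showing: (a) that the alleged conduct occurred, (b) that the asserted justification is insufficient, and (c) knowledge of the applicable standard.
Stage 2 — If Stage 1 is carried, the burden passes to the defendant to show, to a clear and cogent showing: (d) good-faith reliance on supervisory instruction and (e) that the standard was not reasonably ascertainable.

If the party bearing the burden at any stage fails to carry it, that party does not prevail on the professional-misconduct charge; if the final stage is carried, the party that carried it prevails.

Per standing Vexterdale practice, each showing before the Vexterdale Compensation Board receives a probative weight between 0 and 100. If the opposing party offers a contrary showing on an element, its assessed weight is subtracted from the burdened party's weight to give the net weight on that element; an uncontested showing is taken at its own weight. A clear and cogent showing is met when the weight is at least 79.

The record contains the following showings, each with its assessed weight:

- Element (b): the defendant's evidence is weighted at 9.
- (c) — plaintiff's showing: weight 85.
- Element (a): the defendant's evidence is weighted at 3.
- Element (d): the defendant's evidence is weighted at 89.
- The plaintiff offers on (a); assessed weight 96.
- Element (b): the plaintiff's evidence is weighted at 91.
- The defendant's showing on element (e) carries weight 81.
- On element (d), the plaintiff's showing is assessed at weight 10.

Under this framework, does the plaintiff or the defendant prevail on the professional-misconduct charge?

Stage 1 (plaintiff, a clear and cogent showing, weight is at least 79): (a) net 96−3=93 ≥ 79 — meets; (b) net 91−9=82 ≥ 79 — meets; (c) 85 ≥ 79 — meets.
  Stage 1 is satisfied; the onus moves to the defendant.
Stage 2 (defendant, a clear and cogent showing, weight is at least 79): (d) net 89−10=79 ≥ 79 — meets; (e) 81 ≥ 79 — meets.
  Stage 2 carried; the final stage is satisfied.
With every stage satisfied, the defendant prevails.

defendant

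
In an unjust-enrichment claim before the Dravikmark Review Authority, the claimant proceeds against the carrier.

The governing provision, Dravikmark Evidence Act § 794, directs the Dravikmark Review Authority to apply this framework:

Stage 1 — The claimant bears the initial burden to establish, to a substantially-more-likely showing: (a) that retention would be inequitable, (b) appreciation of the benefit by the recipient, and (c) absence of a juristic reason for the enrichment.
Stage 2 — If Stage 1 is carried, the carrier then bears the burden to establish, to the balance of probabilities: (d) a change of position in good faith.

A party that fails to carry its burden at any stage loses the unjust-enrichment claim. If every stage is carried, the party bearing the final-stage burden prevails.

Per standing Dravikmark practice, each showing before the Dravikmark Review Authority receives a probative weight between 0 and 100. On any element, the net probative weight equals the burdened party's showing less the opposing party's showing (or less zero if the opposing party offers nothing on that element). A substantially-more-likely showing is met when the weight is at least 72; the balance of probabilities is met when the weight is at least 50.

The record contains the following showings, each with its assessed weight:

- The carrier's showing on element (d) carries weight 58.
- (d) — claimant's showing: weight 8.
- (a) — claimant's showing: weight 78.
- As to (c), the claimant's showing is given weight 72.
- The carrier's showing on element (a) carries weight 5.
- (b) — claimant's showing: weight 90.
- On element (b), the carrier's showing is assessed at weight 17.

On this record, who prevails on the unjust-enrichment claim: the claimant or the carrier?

carrier

Stage 1 (claimant, a substantially-more-likely showing, weight is at least 72): (a) net 78−5=73 ≥ 72 — meets; (b) net 90−17=73 ≥ 72 — meets; (c) 72 ≥ 72 — meets.
  Stage 1 carried; the burden shifts to the carrier.
Stage 2 (carrier, the balance of probabilities, weight is at least 50): (d) net 58−8=50 ≥ 50 — meets.
  Stage 2 carried; the final stage is satisfied.
All stages carried — the carrier prevails.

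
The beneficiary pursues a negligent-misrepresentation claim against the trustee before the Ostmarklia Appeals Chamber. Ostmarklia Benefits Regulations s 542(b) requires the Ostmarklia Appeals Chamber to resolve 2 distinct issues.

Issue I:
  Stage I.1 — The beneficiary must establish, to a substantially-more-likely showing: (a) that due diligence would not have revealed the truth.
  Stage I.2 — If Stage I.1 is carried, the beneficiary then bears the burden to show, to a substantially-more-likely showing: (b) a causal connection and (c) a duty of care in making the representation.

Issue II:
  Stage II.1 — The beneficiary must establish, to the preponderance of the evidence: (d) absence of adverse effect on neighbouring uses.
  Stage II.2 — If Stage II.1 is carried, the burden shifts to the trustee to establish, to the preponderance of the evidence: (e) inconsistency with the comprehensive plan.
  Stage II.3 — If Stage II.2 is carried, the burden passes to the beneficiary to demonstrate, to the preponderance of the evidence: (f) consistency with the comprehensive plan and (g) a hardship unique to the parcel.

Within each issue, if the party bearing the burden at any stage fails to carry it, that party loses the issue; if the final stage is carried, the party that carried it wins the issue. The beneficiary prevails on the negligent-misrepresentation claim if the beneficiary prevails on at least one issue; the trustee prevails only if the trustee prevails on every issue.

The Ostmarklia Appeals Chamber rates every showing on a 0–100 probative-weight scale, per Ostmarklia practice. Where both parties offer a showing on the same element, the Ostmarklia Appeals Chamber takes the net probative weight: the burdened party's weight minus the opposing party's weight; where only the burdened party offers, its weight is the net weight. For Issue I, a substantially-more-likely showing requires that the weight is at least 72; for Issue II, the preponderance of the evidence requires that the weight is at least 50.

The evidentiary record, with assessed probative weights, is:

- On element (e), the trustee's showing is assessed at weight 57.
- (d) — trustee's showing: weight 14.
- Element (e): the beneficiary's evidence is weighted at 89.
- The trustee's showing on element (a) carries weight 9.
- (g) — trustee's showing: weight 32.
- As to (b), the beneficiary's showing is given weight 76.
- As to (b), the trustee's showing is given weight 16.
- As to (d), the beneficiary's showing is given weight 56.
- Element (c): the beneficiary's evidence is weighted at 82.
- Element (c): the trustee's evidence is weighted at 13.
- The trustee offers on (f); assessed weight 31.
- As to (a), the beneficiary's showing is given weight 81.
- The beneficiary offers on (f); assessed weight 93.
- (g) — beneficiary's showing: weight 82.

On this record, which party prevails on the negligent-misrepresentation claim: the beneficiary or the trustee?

— Issue I —
Stage I.1 (beneficiary, a substantially-more-likely showing, weight is at least 72): (a) net 81−9=72 ≥ 72 — meets.
  Stage I.1 is satisfied; the beneficiary continues to bear the burden.
Stage I.2 (beneficiary, a substantially-more-likely showing, weight is at least 72): (b) net 76−16=60 < 72 — fails; (c) net 82−13=69 < 72 — fails.
  The beneficiary does not carry Stage I.2.
The trustee prevails on this issue.
— Issue II —
Stage II.1 — burden on beneficiary; standard: the preponderance of the evidence (weight is at least 50).
    (d): 56 − 14 = 42 < 50 [not met]
  Stage II.1 not carried; the beneficiary fails its burden.
The trustee prevails on this issue.
Per-issue: Issue I → trustee; Issue II → trustee. The beneficiary must prevail on at least one issue; overall, the trustee prevails.

trustee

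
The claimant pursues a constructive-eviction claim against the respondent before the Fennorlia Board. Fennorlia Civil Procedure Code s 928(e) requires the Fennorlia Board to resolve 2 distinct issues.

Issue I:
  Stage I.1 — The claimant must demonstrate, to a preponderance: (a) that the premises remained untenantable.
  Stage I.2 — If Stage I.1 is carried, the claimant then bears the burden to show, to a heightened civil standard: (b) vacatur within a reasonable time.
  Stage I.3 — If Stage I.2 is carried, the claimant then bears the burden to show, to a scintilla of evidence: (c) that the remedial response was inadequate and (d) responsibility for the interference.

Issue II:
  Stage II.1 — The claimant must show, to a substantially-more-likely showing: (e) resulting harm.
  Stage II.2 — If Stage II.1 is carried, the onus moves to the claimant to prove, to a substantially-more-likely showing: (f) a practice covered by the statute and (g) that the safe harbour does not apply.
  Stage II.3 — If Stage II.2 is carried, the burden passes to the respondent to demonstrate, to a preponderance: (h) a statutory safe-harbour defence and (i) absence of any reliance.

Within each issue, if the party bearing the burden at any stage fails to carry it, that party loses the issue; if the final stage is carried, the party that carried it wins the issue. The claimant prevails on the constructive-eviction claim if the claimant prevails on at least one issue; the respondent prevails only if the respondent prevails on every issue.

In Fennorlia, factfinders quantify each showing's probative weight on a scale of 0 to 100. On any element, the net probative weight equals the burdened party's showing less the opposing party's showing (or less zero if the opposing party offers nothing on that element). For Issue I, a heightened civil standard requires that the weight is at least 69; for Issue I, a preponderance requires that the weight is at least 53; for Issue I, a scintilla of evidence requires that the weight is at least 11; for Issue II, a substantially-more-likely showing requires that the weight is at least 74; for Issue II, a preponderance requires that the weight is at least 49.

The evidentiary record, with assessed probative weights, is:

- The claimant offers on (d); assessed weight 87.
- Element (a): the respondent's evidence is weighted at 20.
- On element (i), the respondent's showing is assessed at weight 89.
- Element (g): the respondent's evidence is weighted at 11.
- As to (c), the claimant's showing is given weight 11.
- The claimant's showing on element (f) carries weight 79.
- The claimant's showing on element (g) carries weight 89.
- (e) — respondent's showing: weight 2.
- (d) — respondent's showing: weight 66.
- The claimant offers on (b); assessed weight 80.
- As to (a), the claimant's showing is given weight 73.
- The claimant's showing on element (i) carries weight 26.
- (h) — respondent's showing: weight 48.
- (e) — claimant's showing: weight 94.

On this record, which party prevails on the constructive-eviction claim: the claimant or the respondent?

— Issue I —
At Stage I.1 the claimant must meet a preponderance (weight is at least 53): on (a) the weight is 73 less the opposing 20 gives net 53, ≥ 53, so (a) meets the standard.
  All elements met. The claimant retains the burden for Stage I.2.
At Stage I.2 the claimant must meet a heightened civil standard (weight is at least 69): on (b) the weight is 80, which does reach 69, so (b) meets the standard.
  Stage I.2 is satisfied; the claimant continues to bear the burden.
At Stage I.3 the claimant must meet a scintilla of evidence (weight is at least 11): on (c) the weight is 11, which does reach 11, so (c) meets the standard; on (d) the weight is 87 less the opposing 66 gives net 21, ≥ 11, so (d) meets the standard.
  Stage I.3 carried; the final stage is satisfied.
With every stage satisfied, the claimant prevails on this issue.
— Issue II —
Stage II.1 (claimant, a substantially-more-likely showing, weight is at least 74): (e) net 94−2=92 ≥ 74 — meets.
  Stage II.1 carried; the burden remains with the claimant.
Stage II.2 (claimant, a substantially-more-likely showing, weight is at least 74): (f) 79 ≥ 74 — meets; (g) net 89−11=78 ≥ 74 — meets.
  All elements met. The burden passes to the respondent.
Stage II.3 (respondent, a preponderance, weight is at least 49): (h) 48 < 49 — fails; (i) net 89−26=63 ≥ 49 — meets.
  The respondent does not carry Stage II.3.
The claimant prevails on this issue.
Per-issue: Issue I → claimant; Issue II → claimant. The claimant must prevail on at least one issue; overall, the claimant prevails.

claimant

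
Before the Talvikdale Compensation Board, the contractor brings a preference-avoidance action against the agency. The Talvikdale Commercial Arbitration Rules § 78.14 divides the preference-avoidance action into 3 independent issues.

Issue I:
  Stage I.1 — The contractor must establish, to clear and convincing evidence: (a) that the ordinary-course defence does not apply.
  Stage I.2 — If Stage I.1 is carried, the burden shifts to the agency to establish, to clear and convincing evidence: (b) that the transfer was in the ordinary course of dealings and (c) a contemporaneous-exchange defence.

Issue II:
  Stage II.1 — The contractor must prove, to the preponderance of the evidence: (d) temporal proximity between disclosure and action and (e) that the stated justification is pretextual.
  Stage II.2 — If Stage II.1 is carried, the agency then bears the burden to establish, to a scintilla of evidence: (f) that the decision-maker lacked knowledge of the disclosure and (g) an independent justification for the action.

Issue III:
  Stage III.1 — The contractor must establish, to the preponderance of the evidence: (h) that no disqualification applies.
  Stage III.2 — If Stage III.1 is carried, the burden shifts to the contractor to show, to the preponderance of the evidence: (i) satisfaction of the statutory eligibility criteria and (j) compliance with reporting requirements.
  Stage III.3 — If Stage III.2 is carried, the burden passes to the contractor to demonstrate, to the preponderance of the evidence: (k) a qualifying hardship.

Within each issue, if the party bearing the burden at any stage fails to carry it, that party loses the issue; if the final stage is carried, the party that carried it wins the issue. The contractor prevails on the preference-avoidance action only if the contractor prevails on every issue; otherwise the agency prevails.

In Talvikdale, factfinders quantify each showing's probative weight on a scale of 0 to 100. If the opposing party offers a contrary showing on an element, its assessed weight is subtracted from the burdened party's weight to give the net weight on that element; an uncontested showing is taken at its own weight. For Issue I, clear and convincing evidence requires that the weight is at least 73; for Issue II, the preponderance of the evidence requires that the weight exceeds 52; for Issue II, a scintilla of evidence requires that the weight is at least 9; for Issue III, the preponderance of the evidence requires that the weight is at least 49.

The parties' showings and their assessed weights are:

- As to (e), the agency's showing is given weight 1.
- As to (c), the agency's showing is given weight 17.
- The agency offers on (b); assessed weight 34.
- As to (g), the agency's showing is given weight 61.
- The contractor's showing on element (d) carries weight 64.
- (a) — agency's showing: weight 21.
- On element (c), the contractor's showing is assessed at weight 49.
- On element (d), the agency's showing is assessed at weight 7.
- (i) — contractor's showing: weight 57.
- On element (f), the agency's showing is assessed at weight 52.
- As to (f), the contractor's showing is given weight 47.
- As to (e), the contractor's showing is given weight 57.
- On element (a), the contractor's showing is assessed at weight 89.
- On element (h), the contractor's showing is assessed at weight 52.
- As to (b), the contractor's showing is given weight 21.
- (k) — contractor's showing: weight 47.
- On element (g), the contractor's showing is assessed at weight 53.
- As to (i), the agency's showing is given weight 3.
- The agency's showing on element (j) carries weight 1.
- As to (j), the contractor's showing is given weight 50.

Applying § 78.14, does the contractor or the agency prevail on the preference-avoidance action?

agency

— Issue I —
Stage I.1 — burden on contractor; standard: clear and convincing evidence (weight is at least 73).
    (a): 89 − 21 = 68 < 73 [not met]
  The contractor does not carry Stage I.1.
So the agency prevails on this issue.
— Issue II —
At Stage II.1 the contractor must meet the preponderance of the evidence (weight exceeds 52): on (d) the weight is 64 less the opposing 7 gives net 57, which does exceed 52, so (d) meets the standard; on (e) the weight is 57 less the opposing 1 gives net 56, which does exceed 52, so (e) meets the standard.
  Stage II.1 is satisfied; the onus moves to the agency.
At Stage II.2 the agency must meet a scintilla of evidence (weight is at least 9): on (f) the weight is 52 less the opposing 47 gives net 5, which does not reach 9, so (f) does not meet the standard; on (g) the weight is 61 less the opposing 53 gives net 8, < 9, so (g) does not meet the standard.
  The agency does not carry Stage II.2.
So the contractor prevails on this issue.
— Issue III —
Stage III.1 (contractor, the preponderance of the evidence, weight is at least 49): (h) 52 ≥ 49 — meets.
  All elements met. The contractor retains the burden for Stage III.2.
Stage III.2 (contractor, the preponderance of the evidence, weight is at least 49): (i) net 57−3=54 ≥ 49 — meets; (j) net 50−1=49 ≥ 49 — meets.
  Stage III.2 is satisfied; the contractor continues to bear the burden.
Stage III.3 (contractor, the preponderance of the evidence, weight is at least 49): (k) 47 < 49 — fails.
  Not every element is met, so the contractor fails to carry Stage III.3.
The agency prevails on this issue.
Per-issue: Issue I → agency; Issue II → contractor; Issue III → agency. The contractor must prevail on every issue; overall, the agency prevails.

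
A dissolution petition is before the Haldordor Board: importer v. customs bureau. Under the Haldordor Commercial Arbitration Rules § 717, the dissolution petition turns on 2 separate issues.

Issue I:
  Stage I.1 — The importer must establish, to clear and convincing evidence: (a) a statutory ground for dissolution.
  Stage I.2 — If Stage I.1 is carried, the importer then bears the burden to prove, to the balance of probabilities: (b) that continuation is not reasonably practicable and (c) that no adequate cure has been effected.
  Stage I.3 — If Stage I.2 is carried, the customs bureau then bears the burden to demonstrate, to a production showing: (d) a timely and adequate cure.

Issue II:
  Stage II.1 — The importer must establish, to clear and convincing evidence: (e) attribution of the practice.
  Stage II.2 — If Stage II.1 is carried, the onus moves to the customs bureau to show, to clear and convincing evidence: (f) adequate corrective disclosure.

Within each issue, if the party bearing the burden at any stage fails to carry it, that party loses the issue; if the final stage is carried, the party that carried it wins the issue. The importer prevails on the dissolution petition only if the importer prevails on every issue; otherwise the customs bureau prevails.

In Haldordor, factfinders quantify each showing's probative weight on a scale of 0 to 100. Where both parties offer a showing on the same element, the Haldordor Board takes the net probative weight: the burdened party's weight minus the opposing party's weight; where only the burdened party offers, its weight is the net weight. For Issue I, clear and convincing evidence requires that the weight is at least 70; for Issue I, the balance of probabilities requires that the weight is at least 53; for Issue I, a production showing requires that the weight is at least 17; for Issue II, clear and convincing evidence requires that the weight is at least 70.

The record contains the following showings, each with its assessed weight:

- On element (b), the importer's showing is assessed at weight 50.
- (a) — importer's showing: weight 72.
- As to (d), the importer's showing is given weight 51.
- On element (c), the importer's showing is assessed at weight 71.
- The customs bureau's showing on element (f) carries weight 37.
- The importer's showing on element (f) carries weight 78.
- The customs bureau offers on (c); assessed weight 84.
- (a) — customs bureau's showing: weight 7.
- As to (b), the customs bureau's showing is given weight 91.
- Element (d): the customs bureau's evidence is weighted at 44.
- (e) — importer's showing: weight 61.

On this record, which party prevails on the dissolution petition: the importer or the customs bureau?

customs bureau

— Issue I —
At Stage I.1 the importer must meet clear and convincing evidence (weight is at least 70): on (a) the weight is 72 less the opposing 7 gives net 65, < 70, so (a) does not meet the standard.
  Stage I.1 not carried; the importer fails its burden.
The analysis ends at Stage I.1; the customs bureau prevails on this issue.
— Issue II —
Stage II.1 — burden on importer; standard: clear and convincing evidence (weight is at least 70).
    (e): 61 < 70 [not met]
  The importer does not carry Stage II.1.
The customs bureau prevails on this issue.
Per-issue: Issue I → customs bureau; Issue II → customs bureau. The importer must prevail on every issue; overall, the customs bureau prevails.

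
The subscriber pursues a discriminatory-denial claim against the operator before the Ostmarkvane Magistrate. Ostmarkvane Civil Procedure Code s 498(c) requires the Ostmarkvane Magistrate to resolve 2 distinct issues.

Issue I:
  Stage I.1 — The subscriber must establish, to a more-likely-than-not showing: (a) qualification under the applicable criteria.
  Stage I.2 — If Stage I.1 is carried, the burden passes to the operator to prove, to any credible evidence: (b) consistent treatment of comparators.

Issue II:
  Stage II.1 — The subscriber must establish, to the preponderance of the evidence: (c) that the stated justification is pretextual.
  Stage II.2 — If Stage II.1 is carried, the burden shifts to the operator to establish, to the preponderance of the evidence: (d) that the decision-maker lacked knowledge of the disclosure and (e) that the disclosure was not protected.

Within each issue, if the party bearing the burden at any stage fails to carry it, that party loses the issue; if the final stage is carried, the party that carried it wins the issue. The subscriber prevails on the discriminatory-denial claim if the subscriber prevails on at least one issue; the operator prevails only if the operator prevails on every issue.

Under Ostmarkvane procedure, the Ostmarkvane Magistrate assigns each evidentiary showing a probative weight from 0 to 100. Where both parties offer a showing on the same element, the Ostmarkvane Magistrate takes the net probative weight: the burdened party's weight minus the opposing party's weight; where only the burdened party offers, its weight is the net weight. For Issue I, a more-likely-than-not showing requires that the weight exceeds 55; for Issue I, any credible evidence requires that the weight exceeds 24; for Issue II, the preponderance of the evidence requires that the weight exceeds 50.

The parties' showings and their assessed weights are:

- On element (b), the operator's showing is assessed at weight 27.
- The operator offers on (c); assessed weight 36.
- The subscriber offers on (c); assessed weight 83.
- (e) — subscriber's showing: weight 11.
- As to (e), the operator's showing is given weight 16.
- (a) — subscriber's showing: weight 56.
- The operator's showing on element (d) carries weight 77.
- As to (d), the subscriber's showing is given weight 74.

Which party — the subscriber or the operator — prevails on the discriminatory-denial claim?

operator

— Issue I —
Stage I.1 (subscriber, a more-likely-than-not showing, weight exceeds 55): (a) 56 > 55 — meets.
  Stage I.1 carried; the burden shifts to the operator.
Stage I.2 (operator, any credible evidence, weight exceeds 24): (b) 27 > 24 — meets.
  All elements met at the final stage.
All stages carried — the operator prevails on this issue.
— Issue II —
Stage II.1 — burden on subscriber; standard: the preponderance of the evidence (weight exceeds 50).
    (c): 83 − 36 = 47 ≤ 50 [not met]
  Not every element is met, so the subscriber fails to carry Stage II.1.
The analysis ends at Stage II.1; the operator prevails on this issue.
Per-issue: Issue I → operator; Issue II → operator. The subscriber must prevail on at least one issue; overall, the operator prevails.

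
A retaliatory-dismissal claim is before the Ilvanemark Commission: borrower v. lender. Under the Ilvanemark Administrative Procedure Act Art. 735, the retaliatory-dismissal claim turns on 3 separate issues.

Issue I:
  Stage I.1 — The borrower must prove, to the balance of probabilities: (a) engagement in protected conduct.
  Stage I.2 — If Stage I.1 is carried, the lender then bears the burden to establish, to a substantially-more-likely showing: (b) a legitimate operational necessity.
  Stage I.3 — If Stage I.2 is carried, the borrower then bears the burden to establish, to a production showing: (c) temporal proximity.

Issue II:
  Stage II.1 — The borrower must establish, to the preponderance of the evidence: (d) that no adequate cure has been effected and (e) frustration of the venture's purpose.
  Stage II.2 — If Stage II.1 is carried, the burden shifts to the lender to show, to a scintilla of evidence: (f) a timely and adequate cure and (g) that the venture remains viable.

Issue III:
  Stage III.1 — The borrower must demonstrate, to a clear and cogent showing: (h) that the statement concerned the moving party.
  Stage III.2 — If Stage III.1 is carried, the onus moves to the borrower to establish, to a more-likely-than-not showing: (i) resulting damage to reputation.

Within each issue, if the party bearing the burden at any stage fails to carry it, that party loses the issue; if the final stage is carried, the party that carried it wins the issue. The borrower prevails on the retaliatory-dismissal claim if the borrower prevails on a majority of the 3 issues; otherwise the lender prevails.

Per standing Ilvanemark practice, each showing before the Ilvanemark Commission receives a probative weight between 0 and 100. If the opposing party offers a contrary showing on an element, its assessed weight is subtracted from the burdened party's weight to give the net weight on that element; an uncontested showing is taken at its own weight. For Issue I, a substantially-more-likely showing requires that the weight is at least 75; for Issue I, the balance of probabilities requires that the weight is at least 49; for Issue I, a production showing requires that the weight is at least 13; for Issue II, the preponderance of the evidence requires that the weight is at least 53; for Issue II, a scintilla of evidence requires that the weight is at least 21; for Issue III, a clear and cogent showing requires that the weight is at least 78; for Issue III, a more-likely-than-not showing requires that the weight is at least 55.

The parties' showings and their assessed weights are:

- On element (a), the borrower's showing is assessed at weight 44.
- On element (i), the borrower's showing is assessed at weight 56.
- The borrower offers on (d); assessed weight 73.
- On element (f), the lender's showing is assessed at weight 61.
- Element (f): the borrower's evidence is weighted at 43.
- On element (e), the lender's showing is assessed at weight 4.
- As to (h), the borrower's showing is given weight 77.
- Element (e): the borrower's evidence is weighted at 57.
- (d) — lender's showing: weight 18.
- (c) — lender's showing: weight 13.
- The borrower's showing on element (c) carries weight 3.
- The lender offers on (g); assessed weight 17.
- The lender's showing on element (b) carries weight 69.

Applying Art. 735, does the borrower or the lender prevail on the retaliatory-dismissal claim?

lender

— Issue I —
Stage I.1 — burden on borrower; standard: the balance of probabilities (weight is at least 49).
    (a): 44 < 49 [not met]
  Not every element is met, so the borrower fails to carry Stage I.1.
The lender prevails on this issue.
— Issue II —
Stage II.1 — burden on borrower; standard: the preponderance of the evidence (weight is at least 53).
    (d): 73 − 18 = 55 ≥ 53 [met]
    (e): 57 − 4 = 53 ≥ 53 [met]
  The borrower carries Stage II.1; the lender now bears the burden.
Stage II.2 — burden on lender; standard: a scintilla of evidence (weight is at least 21).
    (f): 61 − 43 = 18 < 21 [not met]
    (g): 17 < 21 [not met]
  Stage II.2 not carried; the lender fails its burden.
So the borrower prevails on this issue.
— Issue III —
Stage III.1 (borrower, a clear and cogent showing, weight is at least 78): (h) 77 < 78 — fails.
  The borrower does not carry Stage III.1.
The analysis ends at Stage III.1; the lender prevails on this issue.
Per-issue: Issue I → lender; Issue II → borrower; Issue III → lender. The borrower must prevail on a majority of issues; overall, the lender prevails.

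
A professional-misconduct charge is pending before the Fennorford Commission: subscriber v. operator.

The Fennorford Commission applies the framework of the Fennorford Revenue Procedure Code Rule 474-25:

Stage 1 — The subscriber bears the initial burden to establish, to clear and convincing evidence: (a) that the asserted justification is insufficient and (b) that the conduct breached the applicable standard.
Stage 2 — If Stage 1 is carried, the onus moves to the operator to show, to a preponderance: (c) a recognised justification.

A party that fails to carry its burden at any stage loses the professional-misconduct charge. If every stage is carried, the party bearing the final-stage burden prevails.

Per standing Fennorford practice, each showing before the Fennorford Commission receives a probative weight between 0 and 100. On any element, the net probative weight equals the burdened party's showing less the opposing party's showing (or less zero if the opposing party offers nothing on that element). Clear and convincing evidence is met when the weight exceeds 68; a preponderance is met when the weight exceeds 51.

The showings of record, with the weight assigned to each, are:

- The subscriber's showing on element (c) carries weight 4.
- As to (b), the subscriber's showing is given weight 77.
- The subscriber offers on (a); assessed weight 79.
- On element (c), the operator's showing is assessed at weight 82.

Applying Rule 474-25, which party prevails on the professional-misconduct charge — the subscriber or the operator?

Stage 1 — burden on subscriber; standard: clear and convincing evidence (weight exceeds 68).
    (a): 79 > 68 [met]
    (b): 77 > 68 [met]
  Stage 1 is satisfied; the onus moves to the operator.
Stage 2 — burden on operator; standard: a preponderance (weight exceeds 51).
    (c): 82 − 4 = 78 > 51 [met]
  All elements met at the final stage.
Every stage carried; the operator prevails.

operator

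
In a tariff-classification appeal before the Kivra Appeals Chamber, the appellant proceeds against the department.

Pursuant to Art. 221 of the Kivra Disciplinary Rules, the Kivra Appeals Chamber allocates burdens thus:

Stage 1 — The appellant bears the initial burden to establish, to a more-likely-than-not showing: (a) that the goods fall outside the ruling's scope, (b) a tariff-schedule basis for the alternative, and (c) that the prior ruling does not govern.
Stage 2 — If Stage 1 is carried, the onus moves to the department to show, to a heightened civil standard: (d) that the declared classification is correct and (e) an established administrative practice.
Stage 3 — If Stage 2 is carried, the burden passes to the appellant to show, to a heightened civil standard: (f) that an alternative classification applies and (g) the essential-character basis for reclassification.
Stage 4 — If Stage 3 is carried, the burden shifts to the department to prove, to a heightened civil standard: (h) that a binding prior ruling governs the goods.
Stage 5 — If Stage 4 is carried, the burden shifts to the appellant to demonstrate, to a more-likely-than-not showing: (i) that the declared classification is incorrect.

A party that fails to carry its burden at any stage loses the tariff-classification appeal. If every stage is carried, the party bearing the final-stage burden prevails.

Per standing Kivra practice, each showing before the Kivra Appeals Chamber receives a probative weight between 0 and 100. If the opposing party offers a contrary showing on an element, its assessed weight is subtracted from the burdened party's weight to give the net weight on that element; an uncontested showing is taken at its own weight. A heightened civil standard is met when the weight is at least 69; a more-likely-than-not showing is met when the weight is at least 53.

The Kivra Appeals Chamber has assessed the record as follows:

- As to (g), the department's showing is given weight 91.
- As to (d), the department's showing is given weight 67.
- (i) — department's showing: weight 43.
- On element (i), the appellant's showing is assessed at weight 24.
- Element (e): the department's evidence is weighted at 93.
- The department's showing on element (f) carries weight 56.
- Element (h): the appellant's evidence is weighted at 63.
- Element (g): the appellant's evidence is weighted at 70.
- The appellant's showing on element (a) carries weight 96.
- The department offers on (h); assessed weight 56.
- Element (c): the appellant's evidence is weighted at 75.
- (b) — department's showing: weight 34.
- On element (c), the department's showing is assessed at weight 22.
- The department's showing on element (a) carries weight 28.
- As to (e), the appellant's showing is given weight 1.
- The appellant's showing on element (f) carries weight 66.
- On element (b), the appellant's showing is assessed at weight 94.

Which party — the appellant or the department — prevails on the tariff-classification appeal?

appellant

Stage 1 (appellant, a more-likely-than-not showing, weight is at least 53): (a) net 96−28=68 ≥ 53 — meets; (b) net 94−34=60 ≥ 53 — meets; (c) net 75−22=53 ≥ 53 — meets.
  The appellant carries Stage 1; the department now bears the burden.
Stage 2 (department, a heightened civil standard, weight is at least 69): (d) 67 < 69 — fails; (e) net 93−1=92 ≥ 69 — meets.
  Not every element is met, so the department fails to carry Stage 2.
The analysis ends at Stage 2; the appellant prevails.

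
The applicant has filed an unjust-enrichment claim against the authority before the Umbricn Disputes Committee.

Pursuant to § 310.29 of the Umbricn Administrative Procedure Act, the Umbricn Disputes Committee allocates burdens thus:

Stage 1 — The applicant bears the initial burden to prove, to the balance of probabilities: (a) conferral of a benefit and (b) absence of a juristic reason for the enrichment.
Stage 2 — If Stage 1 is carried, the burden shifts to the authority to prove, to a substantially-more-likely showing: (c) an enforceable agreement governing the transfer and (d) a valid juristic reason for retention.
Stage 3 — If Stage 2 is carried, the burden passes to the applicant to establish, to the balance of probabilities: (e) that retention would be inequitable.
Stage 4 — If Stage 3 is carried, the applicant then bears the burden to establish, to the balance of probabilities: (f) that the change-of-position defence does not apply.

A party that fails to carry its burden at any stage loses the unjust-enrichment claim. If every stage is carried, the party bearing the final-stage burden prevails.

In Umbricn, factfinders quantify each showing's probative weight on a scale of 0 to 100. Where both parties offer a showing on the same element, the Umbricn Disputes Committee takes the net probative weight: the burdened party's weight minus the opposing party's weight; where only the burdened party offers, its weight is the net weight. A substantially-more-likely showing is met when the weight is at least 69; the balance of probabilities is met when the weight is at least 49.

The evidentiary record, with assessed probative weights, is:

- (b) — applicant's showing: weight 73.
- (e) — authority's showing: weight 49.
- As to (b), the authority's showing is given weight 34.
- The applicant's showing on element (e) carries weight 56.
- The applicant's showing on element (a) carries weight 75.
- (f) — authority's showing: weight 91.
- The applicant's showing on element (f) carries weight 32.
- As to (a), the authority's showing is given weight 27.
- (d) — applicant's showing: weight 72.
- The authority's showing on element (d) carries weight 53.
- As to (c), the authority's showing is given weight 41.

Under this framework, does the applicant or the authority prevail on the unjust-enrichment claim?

authority

At Stage 1 the applicant must meet the balance of probabilities (weight is at least 49): on (a) the weight is 75 less the opposing 27 gives net 48, < 49, so (a) does not meet the standard; on (b) the weight is 73 less the opposing 34 gives net 39, which does not reach 49, so (b) does not meet the standard.
  The applicant does not carry Stage 1.
So the authority prevails.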